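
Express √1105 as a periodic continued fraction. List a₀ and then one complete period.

[33; 4, 7, 7, 4, 66]

a₀ = ⌊√1105⌋ = 33.
With m₀=0, d₀=1 and mₖ₊₁ = dₖaₖ − mₖ, dₖ₊₁ = (n − mₖ₊₁²)/dₖ, aₖ₊₁ = ⌊(a₀+mₖ₊₁)/dₖ₊₁⌋:
  k=1: m=33, d=16, a=4
  k=2: m=31, d=9, a=7
  k=3: m=32, d=9, a=7
  k=4: m=31, d=16, a=4
  k=5: m=33, d=1, a=66
d=1 and a=2a₀=66 at k=5, so the next step gives (m, d) = (33, 16) again — its k=1 value — and the period has length 5.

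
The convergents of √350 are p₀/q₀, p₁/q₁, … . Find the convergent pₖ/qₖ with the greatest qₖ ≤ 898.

16482/881

√350 = [18; 1, 2, 2, 2, 1, 36, …] (period length 6).
Convergents:
  p_0/q_0 = 18/1
  p_1/q_1 = 19/1
  p_2/q_2 = 56/3
  p_3/q_3 = 131/7
  p_4/q_4 = 318/17
  p_5/q_5 = 449/24
  p_6/q_6 = 16482/881
  p_7/q_7 = 16931/905
q_6 = 881 ≤ 898 < 905 = q_7, so the answer is 16482/881.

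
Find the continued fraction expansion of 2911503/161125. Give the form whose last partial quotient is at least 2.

[18; 14, 3, 7, 9, 6, 9]

2911503 = 18·161125 + 11253
161125 = 14·11253 + 3583
11253 = 3·3583 + 504
3583 = 7·504 + 55
504 = 9·55 + 9
55 = 6·9 + 1
9 = 9·1 + 0  (stop)
So 2911503/161125 = [18; 14, 3, 7, 9, 6, 9].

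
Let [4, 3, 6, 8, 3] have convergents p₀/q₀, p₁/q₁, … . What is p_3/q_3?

669/155

Using pₖ = aₖpₖ₋₁ + pₖ₋₂, qₖ = aₖqₖ₋₁ + qₖ₋₂ (with p₋₁=1, p₋₂=0, q₋₁=0, q₋₂=1):
  k=0: a=4, p=4, q=1
  k=1: a=3, p=13, q=3
  k=2: a=6, p=82, q=19
  k=3: a=8, p=669, q=155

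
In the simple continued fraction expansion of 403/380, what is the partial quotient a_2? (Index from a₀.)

403 = 1·380 + 23   →  a_0 = 1
380 = 16·23 + 12   →  a_1 = 16
23 = 1·12 + 11   →  a_2 = 1

1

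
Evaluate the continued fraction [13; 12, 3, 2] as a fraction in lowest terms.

Using pₖ = aₖpₖ₋₁ + pₖ₋₂ and qₖ = aₖqₖ₋₁ + qₖ₋₂:
  k=0: a=13, p=13, q=1
  k=1: a=12, p=157, q=12
  k=2: a=3, p=484, q=37
  k=3: a=2, p=1125, q=86

1125/86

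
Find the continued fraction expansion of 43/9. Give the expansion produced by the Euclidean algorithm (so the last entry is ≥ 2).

[4; 1, 3, 2]

43 = 4×9 + 7
9 = 1×7 + 2
7 = 3×2 + 1
2 = 2×1 + 0  (stop)
So 43/9 = [4; 1, 3, 2].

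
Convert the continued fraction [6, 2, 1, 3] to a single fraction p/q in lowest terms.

70/11

Using pₖ = aₖpₖ₋₁ + pₖ₋₂ and qₖ = aₖqₖ₋₁ + qₖ₋₂:
  k=0: a=6, p=6, q=1
  k=1: a=2, p=13, q=2
  k=2: a=1, p=19, q=3
  k=3: a=3, p=70, q=11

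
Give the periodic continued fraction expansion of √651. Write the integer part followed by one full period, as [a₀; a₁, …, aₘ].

[25; 1, 1, 16, 1, 1, 50]

a₀ = ⌊√651⌋ = 25.
With m₀=0, d₀=1 and mₖ₊₁ = dₖaₖ − mₖ, dₖ₊₁ = (n − mₖ₊₁²)/dₖ, aₖ₊₁ = ⌊(a₀+mₖ₊₁)/dₖ₊₁⌋:
  k=1: m=25, d=26, a=1
  k=2: m=1, d=25, a=1
  k=3: m=24, d=3, a=16
  k=4: m=24, d=25, a=1
  k=5: m=1, d=26, a=1
  k=6: m=25, d=1, a=50
d=1 and a=2a₀=50 at k=6, so the next step gives (m, d) = (25, 26) again — its k=1 value — and the period has length 6.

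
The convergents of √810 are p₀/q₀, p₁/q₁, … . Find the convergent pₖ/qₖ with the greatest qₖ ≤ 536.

12608/443

√810 = [28; 2, 5, 1, 4, 1, 5, 2, 56, …] (period length 8).
Convergents:
  p_0/q_0 = 28/1
  p_1/q_1 = 57/2
  p_2/q_2 = 313/11
  p_3/q_3 = 370/13
  p_4/q_4 = 1793/63
  p_5/q_5 = 2163/76
  p_6/q_6 = 12608/443
  p_7/q_7 = 27379/962
q_6 = 443 ≤ 536 < 962 = q_7, so the answer is 12608/443.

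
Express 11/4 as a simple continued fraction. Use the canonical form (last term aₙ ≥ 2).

11 = 2*4 + 3
4 = 1*3 + 1
3 = 3*1 + 0  (stop)
So 11/4 = [2; 1, 3].

[2; 1, 3]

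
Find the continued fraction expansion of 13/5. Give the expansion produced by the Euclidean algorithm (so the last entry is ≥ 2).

[2; 1, 1, 2]

13 = 2×5 + 3
5 = 1×3 + 2
3 = 1×2 + 1
2 = 2×1 + 0  (stop)
So 13/5 = [2; 1, 1, 2].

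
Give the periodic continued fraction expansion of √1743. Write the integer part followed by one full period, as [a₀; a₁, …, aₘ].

a₀ = ⌊√1743⌋ = 41.
With m₀=0, d₀=1 and mₖ₊₁ = dₖaₖ − mₖ, dₖ₊₁ = (n − mₖ₊₁²)/dₖ, aₖ₊₁ = ⌊(a₀+mₖ₊₁)/dₖ₊₁⌋:
  k=1: m=41, d=62, a=1
  k=2: m=21, d=21, a=2
  k=3: m=21, d=62, a=1
  k=4: m=41, d=1, a=82
d=1 and a=2a₀=82 at k=4, so the next step gives (m, d) = (41, 62) again — its k=1 value — and the period has length 4.

[41; 1, 2, 1, 82]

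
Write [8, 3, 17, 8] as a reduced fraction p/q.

3489/419

Fold from the inside: start with 8/1.
  17 + 1/8 = 137/8
  3 + 8/137 = 419/137
  8 + 137/419 = 3489/419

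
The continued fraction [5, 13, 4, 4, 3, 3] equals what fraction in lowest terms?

12227/2409

Fold from the inside: start with 3/1.
  3 + 1/3 = 10/3
  4 + 3/10 = 43/10
  4 + 10/43 = 182/43
  13 + 43/182 = 2409/182
  5 + 182/2409 = 12227/2409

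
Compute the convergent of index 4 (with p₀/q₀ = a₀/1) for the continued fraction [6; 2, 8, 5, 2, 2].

1236/191

Using pₖ = aₖpₖ₋₁ + pₖ₋₂, qₖ = aₖqₖ₋₁ + qₖ₋₂ (with p₋₁=1, p₋₂=0, q₋₁=0, q₋₂=1):
  k=0: a=6, p=6, q=1
  k=1: a=2, p=13, q=2
  k=2: a=8, p=110, q=17
  k=3: a=5, p=563, q=87
  k=4: a=2, p=1236, q=191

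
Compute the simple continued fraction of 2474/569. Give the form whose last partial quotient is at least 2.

[4; 2, 1, 6, 1, 11, 2]

2474 = 4×569 + 198
569 = 2×198 + 173
198 = 1×173 + 25
173 = 6×25 + 23
25 = 1×23 + 2
23 = 11×2 + 1
2 = 2×1 + 0  (stop)
So 2474/569 = [4; 2, 1, 6, 1, 11, 2].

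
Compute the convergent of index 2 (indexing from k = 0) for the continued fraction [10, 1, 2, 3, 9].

Using pₖ = aₖpₖ₋₁ + pₖ₋₂, qₖ = aₖqₖ₋₁ + qₖ₋₂ (with p₋₁=1, p₋₂=0, q₋₁=0, q₋₂=1):
  k=0: a=10, p=10, q=1
  k=1: a=1, p=11, q=1
  k=2: a=2, p=32, q=3

32/3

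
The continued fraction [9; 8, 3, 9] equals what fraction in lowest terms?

2125/233

Using pₖ = aₖpₖ₋₁ + pₖ₋₂ and qₖ = aₖqₖ₋₁ + qₖ₋₂:
  k=0: a=9, p=9, q=1
  k=1: a=8, p=73, q=8
  k=2: a=3, p=228, q=25
  k=3: a=9, p=2125, q=233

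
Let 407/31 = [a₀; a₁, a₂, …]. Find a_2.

407 = 13·31 + 4   →  a_0 = 13
31 = 7·4 + 3   →  a_1 = 7
4 = 1·3 + 1   →  a_2 = 1

1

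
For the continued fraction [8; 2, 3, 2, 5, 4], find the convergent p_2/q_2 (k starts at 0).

59/7

Using pₖ = aₖpₖ₋₁ + pₖ₋₂, qₖ = aₖqₖ₋₁ + qₖ₋₂ (with p₋₁=1, p₋₂=0, q₋₁=0, q₋₂=1):
  k=0: a=8, p=8, q=1
  k=1: a=2, p=17, q=2
  k=2: a=3, p=59, q=7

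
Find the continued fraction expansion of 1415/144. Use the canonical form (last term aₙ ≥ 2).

1415 = 9·144 + 119
144 = 1·119 + 25
119 = 4·25 + 19
25 = 1·19 + 6
19 = 3·6 + 1
6 = 6·1 + 0  (stop)
So 1415/144 = [9; 1, 4, 1, 3, 6].

[9; 1, 4, 1, 3, 6]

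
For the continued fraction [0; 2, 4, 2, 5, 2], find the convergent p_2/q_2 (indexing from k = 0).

4/9

Using pₖ = aₖpₖ₋₁ + pₖ₋₂, qₖ = aₖqₖ₋₁ + qₖ₋₂ (with p₋₁=1, p₋₂=0, q₋₁=0, q₋₂=1):
  k=0: a=0, p=0, q=1
  k=1: a=2, p=1, q=2
  k=2: a=4, p=4, q=9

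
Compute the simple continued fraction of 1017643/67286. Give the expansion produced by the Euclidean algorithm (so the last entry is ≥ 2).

1017643 = 15*67286 + 8353
67286 = 8*8353 + 462
8353 = 18*462 + 37
462 = 12*37 + 18
37 = 2*18 + 1
18 = 18*1 + 0  (stop)
So 1017643/67286 = [15; 8, 18, 12, 2, 18].

[15; 8, 18, 12, 2, 18]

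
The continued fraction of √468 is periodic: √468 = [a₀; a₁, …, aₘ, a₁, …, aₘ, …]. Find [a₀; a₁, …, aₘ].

a₀ = ⌊√468⌋ = 21.
With m₀=0, d₀=1 and mₖ₊₁ = dₖaₖ − mₖ, dₖ₊₁ = (n − mₖ₊₁²)/dₖ, aₖ₊₁ = ⌊(a₀+mₖ₊₁)/dₖ₊₁⌋:
  k=1: m=21, d=27, a=1
  k=2: m=6, d=16, a=1
  k=3: m=10, d=23, a=1
  k=4: m=13, d=13, a=2
  k=5: m=13, d=23, a=1
  k=6: m=10, d=16, a=1
  k=7: m=6, d=27, a=1
  k=8: m=21, d=1, a=42
d=1 and a=2a₀=42 at k=8, so the next step gives (m, d) = (21, 27) again — its k=1 value — and the period has length 8.

[21; 1, 1, 1, 2, 1, 1, 1, 42]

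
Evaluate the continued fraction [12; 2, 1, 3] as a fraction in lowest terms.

136/11

Fold from the inside: start with 3/1.
  1 + 1/3 = 4/3
  2 + 3/4 = 11/4
  12 + 4/11 = 136/11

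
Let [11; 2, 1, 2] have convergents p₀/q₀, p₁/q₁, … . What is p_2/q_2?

34/3

Using pₖ = aₖpₖ₋₁ + pₖ₋₂, qₖ = aₖqₖ₋₁ + qₖ₋₂ (with p₋₁=1, p₋₂=0, q₋₁=0, q₋₂=1):
  k=0: a=11, p=11, q=1
  k=1: a=2, p=23, q=2
  k=2: a=1, p=34, q=3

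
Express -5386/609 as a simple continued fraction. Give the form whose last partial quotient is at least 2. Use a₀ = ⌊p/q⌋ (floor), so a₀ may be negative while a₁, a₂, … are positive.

-5386 = -9*609 + 95
609 = 6*95 + 39
95 = 2*39 + 17
39 = 2*17 + 5
17 = 3*5 + 2
5 = 2*2 + 1
2 = 2*1 + 0  (stop)
So -5386/609 = [-9; 6, 2, 2, 3, 2, 2].

[-9; 6, 2, 2, 3, 2, 2]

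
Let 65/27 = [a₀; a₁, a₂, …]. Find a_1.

2

65 = 2·27 + 11   →  a_0 = 2
27 = 2·11 + 5   →  a_1 = 2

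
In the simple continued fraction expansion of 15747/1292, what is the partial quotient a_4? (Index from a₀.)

2

15747 = 12·1292 + 243   →  a_0 = 12
1292 = 5·243 + 77   →  a_1 = 5
243 = 3·77 + 12   →  a_2 = 3
77 = 6·12 + 5   →  a_3 = 6
12 = 2·5 + 2   →  a_4 = 2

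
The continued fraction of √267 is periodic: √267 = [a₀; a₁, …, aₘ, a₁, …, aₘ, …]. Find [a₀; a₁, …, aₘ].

a₀ = ⌊√267⌋ = 16.

[16; 2, 1, 15, 1, 2, 32]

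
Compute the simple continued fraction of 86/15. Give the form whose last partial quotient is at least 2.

[5; 1, 2, 1, 3]

86 = 5×15 + 11
15 = 1×11 + 4
11 = 2×4 + 3
4 = 1×3 + 1
3 = 3×1 + 0  (stop)
So 86/15 = [5; 1, 2, 1, 3].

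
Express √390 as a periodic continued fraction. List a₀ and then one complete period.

a₀ = ⌊√390⌋ = 19.

[19; 1, 2, 1, 38]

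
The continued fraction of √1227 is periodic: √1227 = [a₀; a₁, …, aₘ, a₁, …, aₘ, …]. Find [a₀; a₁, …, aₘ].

[35; 35, 70]

a₀ = ⌊√1227⌋ = 35.
With m₀=0, d₀=1 and mₖ₊₁ = dₖaₖ − mₖ, dₖ₊₁ = (n − mₖ₊₁²)/dₖ, aₖ₊₁ = ⌊(a₀+mₖ₊₁)/dₖ₊₁⌋:
  k=1: m=35, d=2, a=35
  k=2: m=35, d=1, a=70
d=1 and a=2a₀=70 at k=2, so the next step gives (m, d) = (35, 2) again — its k=1 value — and the period has length 2.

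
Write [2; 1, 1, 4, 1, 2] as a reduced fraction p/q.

79/31

Using pₖ = aₖpₖ₋₁ + pₖ₋₂ and qₖ = aₖqₖ₋₁ + qₖ₋₂:
  k=0: a=2, p=2, q=1
  k=1: a=1, p=3, q=1
  k=2: a=1, p=5, q=2
  k=3: a=4, p=23, q=9
  k=4: a=1, p=28, q=11
  k=5: a=2, p=79, q=31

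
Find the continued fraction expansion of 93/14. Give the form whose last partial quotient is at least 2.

[6; 1, 1, 1, 4]

93 = 6·14 + 9
14 = 1·9 + 5
9 = 1·5 + 4
5 = 1·4 + 1
4 = 4·1 + 0  (stop)
So 93/14 = [6; 1, 1, 1, 4].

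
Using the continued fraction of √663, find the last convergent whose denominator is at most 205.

√663 = [25; 1, 2, 1, 50, …] (period length 4).
Convergents:
  p_0/q_0 = 25/1
  p_1/q_1 = 26/1
  p_2/q_2 = 77/3
  p_3/q_3 = 103/4
  p_4/q_4 = 5227/203
  p_5/q_5 = 5330/207
q_4 = 203 ≤ 205 < 207 = q_5, so the answer is 5227/203.

5227/203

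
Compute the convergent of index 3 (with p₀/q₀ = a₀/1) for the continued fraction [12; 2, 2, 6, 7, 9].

397/32

Using pₖ = aₖpₖ₋₁ + pₖ₋₂, qₖ = aₖqₖ₋₁ + qₖ₋₂ (with p₋₁=1, p₋₂=0, q₋₁=0, q₋₂=1):
  k=0: a=12, p=12, q=1
  k=1: a=2, p=25, q=2
  k=2: a=2, p=62, q=5
  k=3: a=6, p=397, q=32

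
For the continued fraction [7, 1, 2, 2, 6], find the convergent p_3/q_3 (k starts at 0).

54/7

Using pₖ = aₖpₖ₋₁ + pₖ₋₂, qₖ = aₖqₖ₋₁ + qₖ₋₂ (with p₋₁=1, p₋₂=0, q₋₁=0, q₋₂=1):
  k=0: a=7, p=7, q=1
  k=1: a=1, p=8, q=1
  k=2: a=2, p=23, q=3
  k=3: a=2, p=54, q=7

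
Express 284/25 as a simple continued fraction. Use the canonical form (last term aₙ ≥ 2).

[11; 2, 1, 3, 2]

284 = 11×25 + 9
25 = 2×9 + 7
9 = 1×7 + 2
7 = 3×2 + 1
2 = 2×1 + 0  (stop)
So 284/25 = [11; 2, 1, 3, 2].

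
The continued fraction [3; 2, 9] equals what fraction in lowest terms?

Using pₖ = aₖpₖ₋₁ + pₖ₋₂ and qₖ = aₖqₖ₋₁ + qₖ₋₂:
  k=0: a=3, p=3, q=1
  k=1: a=2, p=7, q=2
  k=2: a=9, p=66, q=19

66/19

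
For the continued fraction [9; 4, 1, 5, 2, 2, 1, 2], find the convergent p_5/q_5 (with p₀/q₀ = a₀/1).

1427/155

Using pₖ = aₖpₖ₋₁ + pₖ₋₂, qₖ = aₖqₖ₋₁ + qₖ₋₂ (with p₋₁=1, p₋₂=0, q₋₁=0, q₋₂=1):
  k=0: a=9, p=9, q=1
  k=1: a=4, p=37, q=4
  k=2: a=1, p=46, q=5
  k=3: a=5, p=267, q=29
  k=4: a=2, p=580, q=63
  k=5: a=2, p=1427, q=155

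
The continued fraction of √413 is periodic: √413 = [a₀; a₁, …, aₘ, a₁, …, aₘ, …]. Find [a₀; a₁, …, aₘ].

[20; 3, 9, 1, 4, 1, 9, 3, 40]

a₀ = ⌊√413⌋ = 20.
With m₀=0, d₀=1 and mₖ₊₁ = dₖaₖ − mₖ, dₖ₊₁ = (n − mₖ₊₁²)/dₖ, aₖ₊₁ = ⌊(a₀+mₖ₊₁)/dₖ₊₁⌋:
  k=1: m=20, d=13, a=3
  k=2: m=19, d=4, a=9
  k=3: m=17, d=31, a=1
  k=4: m=14, d=7, a=4
  k=5: m=14, d=31, a=1
  k=6: m=17, d=4, a=9
  k=7: m=19, d=13, a=3
  k=8: m=20, d=1, a=40
d=1 and a=2a₀=40 at k=8, so the next step gives (m, d) = (20, 13) again — its k=1 value — and the period has length 8.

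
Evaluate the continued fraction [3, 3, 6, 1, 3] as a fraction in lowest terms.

282/85

Fold from the inside: start with 3/1.
  1 + 1/3 = 4/3
  6 + 3/4 = 27/4
  3 + 4/27 = 85/27
  3 + 27/85 = 282/85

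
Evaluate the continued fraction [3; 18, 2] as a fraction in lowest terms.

Fold from the inside: start with 2/1.
  18 + 1/2 = 37/2
  3 + 2/37 = 113/37

113/37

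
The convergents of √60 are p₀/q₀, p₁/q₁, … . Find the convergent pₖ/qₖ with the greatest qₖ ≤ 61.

√60 = [7; 1, 2, 1, 14, …] (period length 4).
Convergents:
  p_0/q_0 = 7/1
  p_1/q_1 = 8/1
  p_2/q_2 = 23/3
  p_3/q_3 = 31/4
  p_4/q_4 = 457/59
  p_5/q_5 = 488/63
q_4 = 59 ≤ 61 < 63 = q_5, so the answer is 457/59.

457/59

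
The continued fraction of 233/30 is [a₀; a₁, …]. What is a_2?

233 = 7·30 + 23   →  a_0 = 7
30 = 1·23 + 7   →  a_1 = 1
23 = 3·7 + 2   →  a_2 = 3

3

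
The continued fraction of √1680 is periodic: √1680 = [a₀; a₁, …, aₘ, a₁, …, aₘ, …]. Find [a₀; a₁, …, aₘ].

a₀ = ⌊√1680⌋ = 40.
With m₀=0, d₀=1 and mₖ₊₁ = dₖaₖ − mₖ, dₖ₊₁ = (n − mₖ₊₁²)/dₖ, aₖ₊₁ = ⌊(a₀+mₖ₊₁)/dₖ₊₁⌋:
  k=1: m=40, d=80, a=1
  k=2: m=40, d=1, a=80
d=1 and a=2a₀=80 at k=2, so the next step gives (m, d) = (40, 80) again — its k=1 value — and the period has length 2.

[40; 1, 80]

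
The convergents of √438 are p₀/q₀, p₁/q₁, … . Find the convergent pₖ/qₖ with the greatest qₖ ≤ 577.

11992/573

√438 = [20; 1, 12, 1, 40, …] (period length 4).
Convergents:
  p_0/q_0 = 20/1
  p_1/q_1 = 21/1
  p_2/q_2 = 272/13
  p_3/q_3 = 293/14
  p_4/q_4 = 11992/573
  p_5/q_5 = 12285/587
q_4 = 573 ≤ 577 < 587 = q_5, so the answer is 11992/573.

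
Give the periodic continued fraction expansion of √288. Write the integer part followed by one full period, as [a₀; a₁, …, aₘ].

a₀ = ⌊√288⌋ = 16.
With m₀=0, d₀=1 and mₖ₊₁ = dₖaₖ − mₖ, dₖ₊₁ = (n − mₖ₊₁²)/dₖ, aₖ₊₁ = ⌊(a₀+mₖ₊₁)/dₖ₊₁⌋:
  k=1: m=16, d=32, a=1
  k=2: m=16, d=1, a=32
d=1 and a=2a₀=32 at k=2, so the next step gives (m, d) = (16, 32) again — its k=1 value — and the period has length 2.

[16; 1, 32]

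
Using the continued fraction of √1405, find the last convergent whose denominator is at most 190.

2249/60

√1405 = [37; 2, 14, 2, 74, …] (period length 4).
Convergents:
  p_0/q_0 = 37/1
  p_1/q_1 = 75/2
  p_2/q_2 = 1087/29
  p_3/q_3 = 2249/60
  p_4/q_4 = 167513/4469
q_3 = 60 ≤ 190 < 4469 = q_4, so the answer is 2249/60.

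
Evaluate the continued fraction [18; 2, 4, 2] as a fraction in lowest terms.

Using pₖ = aₖpₖ₋₁ + pₖ₋₂ and qₖ = aₖqₖ₋₁ + qₖ₋₂:
  k=0: a=18, p=18, q=1
  k=1: a=2, p=37, q=2
  k=2: a=4, p=166, q=9
  k=3: a=2, p=369, q=20

369/20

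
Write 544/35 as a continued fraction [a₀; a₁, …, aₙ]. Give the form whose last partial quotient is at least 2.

[15; 1, 1, 5, 3]

544 = 15×35 + 19
35 = 1×19 + 16
19 = 1×16 + 3
16 = 5×3 + 1
3 = 3×1 + 0  (stop)
So 544/35 = [15; 1, 1, 5, 3].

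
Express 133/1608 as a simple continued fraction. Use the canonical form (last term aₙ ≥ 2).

133 = 0×1608 + 133
1608 = 12×133 + 12
133 = 11×12 + 1
12 = 12×1 + 0  (stop)
So 133/1608 = [0; 12, 11, 12].

[0; 12, 11, 12]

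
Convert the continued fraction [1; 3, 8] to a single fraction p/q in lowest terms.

Fold from the inside: start with 8/1.
  3 + 1/8 = 25/8
  1 + 8/25 = 33/25

33/25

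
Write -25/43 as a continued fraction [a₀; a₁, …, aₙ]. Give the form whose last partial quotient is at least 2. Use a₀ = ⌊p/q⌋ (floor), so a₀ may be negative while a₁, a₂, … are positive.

-25 = -1*43 + 18
43 = 2*18 + 7
18 = 2*7 + 4
7 = 1*4 + 3
4 = 1*3 + 1
3 = 3*1 + 0  (stop)
So -25/43 = [-1; 2, 2, 1, 1, 3].

[-1; 2, 2, 1, 1, 3]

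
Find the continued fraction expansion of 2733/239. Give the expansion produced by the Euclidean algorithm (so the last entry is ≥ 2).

[11; 2, 3, 2, 1, 4, 2]

2733 = 11·239 + 104
239 = 2·104 + 31
104 = 3·31 + 11
31 = 2·11 + 9
11 = 1·9 + 2
9 = 4·2 + 1
2 = 2·1 + 0  (stop)
So 2733/239 = [11; 2, 3, 2, 1, 4, 2].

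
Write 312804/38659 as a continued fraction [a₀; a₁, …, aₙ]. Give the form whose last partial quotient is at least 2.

312804 = 8·38659 + 3532
38659 = 10·3532 + 3339
3532 = 1·3339 + 193
3339 = 17·193 + 58
193 = 3·58 + 19
58 = 3·19 + 1
19 = 19·1 + 0  (stop)
So 312804/38659 = [8; 10, 1, 17, 3, 3, 19].

[8; 10, 1, 17, 3, 3, 19]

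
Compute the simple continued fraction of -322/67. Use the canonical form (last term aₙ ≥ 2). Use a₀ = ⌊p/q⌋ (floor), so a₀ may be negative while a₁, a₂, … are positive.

[-5; 5, 6, 2]

-322 = -5·67 + 13
67 = 5·13 + 2
13 = 6·2 + 1
2 = 2·1 + 0  (stop)
So -322/67 = [-5; 5, 6, 2].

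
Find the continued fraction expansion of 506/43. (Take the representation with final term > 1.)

[11; 1, 3, 3, 3]

506 = 11×43 + 33
43 = 1×33 + 10
33 = 3×10 + 3
10 = 3×3 + 1
3 = 3×1 + 0  (stop)
So 506/43 = [11; 1, 3, 3, 3].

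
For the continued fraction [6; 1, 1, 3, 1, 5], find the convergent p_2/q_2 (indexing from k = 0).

13/2

Using pₖ = aₖpₖ₋₁ + pₖ₋₂, qₖ = aₖqₖ₋₁ + qₖ₋₂ (with p₋₁=1, p₋₂=0, q₋₁=0, q₋₂=1):
  k=0: a=6, p=6, q=1
  k=1: a=1, p=7, q=1
  k=2: a=1, p=13, q=2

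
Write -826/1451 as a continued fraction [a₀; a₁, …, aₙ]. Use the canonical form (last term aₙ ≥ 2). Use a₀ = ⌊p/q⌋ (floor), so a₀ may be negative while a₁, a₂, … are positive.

[-1; 2, 3, 9, 7, 3]

-826 = -1×1451 + 625
1451 = 2×625 + 201
625 = 3×201 + 22
201 = 9×22 + 3
22 = 7×3 + 1
3 = 3×1 + 0  (stop)
So -826/1451 = [-1; 2, 3, 9, 7, 3].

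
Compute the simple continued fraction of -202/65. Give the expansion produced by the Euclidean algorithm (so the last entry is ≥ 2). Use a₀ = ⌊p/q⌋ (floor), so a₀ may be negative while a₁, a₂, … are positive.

-202 = -4×65 + 58
65 = 1×58 + 7
58 = 8×7 + 2
7 = 3×2 + 1
2 = 2×1 + 0  (stop)
So -202/65 = [-4; 1, 8, 3, 2].

[-4; 1, 8, 3, 2]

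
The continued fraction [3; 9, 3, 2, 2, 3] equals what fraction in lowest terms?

1675/539

Fold from the inside: start with 3/1.
  2 + 1/3 = 7/3
  2 + 3/7 = 17/7
  3 + 7/17 = 58/17
  9 + 17/58 = 539/58
  3 + 58/539 = 1675/539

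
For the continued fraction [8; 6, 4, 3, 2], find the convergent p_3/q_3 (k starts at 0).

Using pₖ = aₖpₖ₋₁ + pₖ₋₂, qₖ = aₖqₖ₋₁ + qₖ₋₂ (with p₋₁=1, p₋₂=0, q₋₁=0, q₋₂=1):
  k=0: a=8, p=8, q=1
  k=1: a=6, p=49, q=6
  k=2: a=4, p=204, q=25
  k=3: a=3, p=661, q=81

661/81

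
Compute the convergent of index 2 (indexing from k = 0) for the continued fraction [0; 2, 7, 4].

Using pₖ = aₖpₖ₋₁ + pₖ₋₂, qₖ = aₖqₖ₋₁ + qₖ₋₂ (with p₋₁=1, p₋₂=0, q₋₁=0, q₋₂=1):
  k=0: a=0, p=0, q=1
  k=1: a=2, p=1, q=2
  k=2: a=7, p=7, q=15

7/15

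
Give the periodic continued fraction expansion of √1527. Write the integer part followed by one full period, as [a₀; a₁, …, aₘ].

a₀ = ⌊√1527⌋ = 39.
With m₀=0, d₀=1 and mₖ₊₁ = dₖaₖ − mₖ, dₖ₊₁ = (n − mₖ₊₁²)/dₖ, aₖ₊₁ = ⌊(a₀+mₖ₊₁)/dₖ₊₁⌋:
  k=1: m=39, d=6, a=13
  k=2: m=39, d=1, a=78
d=1 and a=2a₀=78 at k=2, so the next step gives (m, d) = (39, 6) again — its k=1 value — and the period has length 2.

[39; 13, 78]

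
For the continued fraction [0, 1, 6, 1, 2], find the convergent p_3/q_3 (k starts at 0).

Using pₖ = aₖpₖ₋₁ + pₖ₋₂, qₖ = aₖqₖ₋₁ + qₖ₋₂ (with p₋₁=1, p₋₂=0, q₋₁=0, q₋₂=1):
  k=0: a=0, p=0, q=1
  k=1: a=1, p=1, q=1
  k=2: a=6, p=6, q=7
  k=3: a=1, p=7, q=8

7/8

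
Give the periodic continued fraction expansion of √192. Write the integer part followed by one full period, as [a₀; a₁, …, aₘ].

a₀ = ⌊√192⌋ = 13.
With m₀=0, d₀=1 and mₖ₊₁ = dₖaₖ − mₖ, dₖ₊₁ = (n − mₖ₊₁²)/dₖ, aₖ₊₁ = ⌊(a₀+mₖ₊₁)/dₖ₊₁⌋:
  k=1: m=13, d=23, a=1
  k=2: m=10, d=4, a=5
  k=3: m=10, d=23, a=1
  k=4: m=13, d=1, a=26
d=1 and a=2a₀=26 at k=4, so the next step gives (m, d) = (13, 23) again — its k=1 value — and the period has length 4.

[13; 1, 5, 1, 26]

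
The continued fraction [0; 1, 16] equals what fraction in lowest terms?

16/17

Fold from the inside: start with 16/1.
  1 + 1/16 = 17/16
  0 + 16/17 = 16/17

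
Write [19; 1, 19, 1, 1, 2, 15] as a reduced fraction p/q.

Using pₖ = aₖpₖ₋₁ + pₖ₋₂ and qₖ = aₖqₖ₋₁ + qₖ₋₂:
  k=0: a=19, p=19, q=1
  k=1: a=1, p=20, q=1
  k=2: a=19, p=399, q=20
  k=3: a=1, p=419, q=21
  k=4: a=1, p=818, q=41
  k=5: a=2, p=2055, q=103
  k=6: a=15, p=31643, q=1586

31643/1586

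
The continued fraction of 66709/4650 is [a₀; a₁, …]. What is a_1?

2

66709 = 14·4650 + 1609   →  a_0 = 14
4650 = 2·1609 + 1432   →  a_1 = 2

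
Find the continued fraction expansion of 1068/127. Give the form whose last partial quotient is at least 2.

[8; 2, 2, 3, 1, 5]

1068 = 8*127 + 52
127 = 2*52 + 23
52 = 2*23 + 6
23 = 3*6 + 5
6 = 1*5 + 1
5 = 5*1 + 0  (stop)
So 1068/127 = [8; 2, 2, 3, 1, 5].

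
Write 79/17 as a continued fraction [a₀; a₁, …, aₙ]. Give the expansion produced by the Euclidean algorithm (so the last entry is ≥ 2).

[4; 1, 1, 1, 5]

79 = 4×17 + 11
17 = 1×11 + 6
11 = 1×6 + 5
6 = 1×5 + 1
5 = 5×1 + 0  (stop)
So 79/17 = [4; 1, 1, 1, 5].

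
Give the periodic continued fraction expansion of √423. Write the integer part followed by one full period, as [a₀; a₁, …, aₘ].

a₀ = ⌊√423⌋ = 20.

[20; 1, 1, 3, 4, 3, 1, 1, 40]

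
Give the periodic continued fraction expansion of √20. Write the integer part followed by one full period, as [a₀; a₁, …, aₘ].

a₀ = ⌊√20⌋ = 4.
With m₀=0, d₀=1 and mₖ₊₁ = dₖaₖ − mₖ, dₖ₊₁ = (n − mₖ₊₁²)/dₖ, aₖ₊₁ = ⌊(a₀+mₖ₊₁)/dₖ₊₁⌋:
  k=1: m=4, d=4, a=2
  k=2: m=4, d=1, a=8
d=1 and a=2a₀=8 at k=2, so the next step gives (m, d) = (4, 4) again — its k=1 value — and the period has length 2.

[4; 2, 8]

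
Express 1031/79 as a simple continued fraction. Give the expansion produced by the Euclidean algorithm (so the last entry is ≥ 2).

1031 = 13*79 + 4
79 = 19*4 + 3
4 = 1*3 + 1
3 = 3*1 + 0  (stop)
So 1031/79 = [13; 19, 1, 3].

[13; 19, 1, 3]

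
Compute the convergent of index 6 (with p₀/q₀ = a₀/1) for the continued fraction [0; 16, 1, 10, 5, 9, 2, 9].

Using pₖ = aₖpₖ₋₁ + pₖ₋₂, qₖ = aₖqₖ₋₁ + qₖ₋₂ (with p₋₁=1, p₋₂=0, q₋₁=0, q₋₂=1):
  k=0: a=0, p=0, q=1
  k=1: a=16, p=1, q=16
  k=2: a=1, p=1, q=17
  k=3: a=10, p=11, q=186
  k=4: a=5, p=56, q=947
  k=5: a=9, p=515, q=8709
  k=6: a=2, p=1086, q=18365

1086/18365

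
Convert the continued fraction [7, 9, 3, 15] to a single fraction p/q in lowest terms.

3049/429

Fold from the inside: start with 15/1.
  3 + 1/15 = 46/15
  9 + 15/46 = 429/46
  7 + 46/429 = 3049/429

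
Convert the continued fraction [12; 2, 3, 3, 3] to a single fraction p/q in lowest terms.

Using pₖ = aₖpₖ₋₁ + pₖ₋₂ and qₖ = aₖqₖ₋₁ + qₖ₋₂:
  k=0: a=12, p=12, q=1
  k=1: a=2, p=25, q=2
  k=2: a=3, p=87, q=7
  k=3: a=3, p=286, q=23
  k=4: a=3, p=945, q=76

945/76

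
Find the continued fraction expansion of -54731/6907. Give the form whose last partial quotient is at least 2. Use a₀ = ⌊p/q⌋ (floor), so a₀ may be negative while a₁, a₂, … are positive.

[-8; 13, 6, 2, 2, 16]

-54731 = -8×6907 + 525
6907 = 13×525 + 82
525 = 6×82 + 33
82 = 2×33 + 16
33 = 2×16 + 1
16 = 16×1 + 0  (stop)
So -54731/6907 = [-8; 13, 6, 2, 2, 16].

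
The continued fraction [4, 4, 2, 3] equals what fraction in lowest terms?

131/31

Using pₖ = aₖpₖ₋₁ + pₖ₋₂ and qₖ = aₖqₖ₋₁ + qₖ₋₂:
  k=0: a=4, p=4, q=1
  k=1: a=4, p=17, q=4
  k=2: a=2, p=38, q=9
  k=3: a=3, p=131, q=31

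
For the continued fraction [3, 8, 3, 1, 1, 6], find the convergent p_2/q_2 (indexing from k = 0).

Using pₖ = aₖpₖ₋₁ + pₖ₋₂, qₖ = aₖqₖ₋₁ + qₖ₋₂ (with p₋₁=1, p₋₂=0, q₋₁=0, q₋₂=1):
  k=0: a=3, p=3, q=1
  k=1: a=8, p=25, q=8
  k=2: a=3, p=78, q=25

78/25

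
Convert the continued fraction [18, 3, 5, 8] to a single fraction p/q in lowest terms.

2399/131

Using pₖ = aₖpₖ₋₁ + pₖ₋₂ and qₖ = aₖqₖ₋₁ + qₖ₋₂:
  k=0: a=18, p=18, q=1
  k=1: a=3, p=55, q=3
  k=2: a=5, p=293, q=16
  k=3: a=8, p=2399, q=131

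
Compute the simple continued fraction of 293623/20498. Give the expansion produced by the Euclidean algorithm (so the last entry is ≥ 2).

293623 = 14·20498 + 6651
20498 = 3·6651 + 545
6651 = 12·545 + 111
545 = 4·111 + 101
111 = 1·101 + 10
101 = 10·10 + 1
10 = 10·1 + 0  (stop)
So 293623/20498 = [14; 3, 12, 4, 1, 10, 10].

[14; 3, 12, 4, 1, 10, 10]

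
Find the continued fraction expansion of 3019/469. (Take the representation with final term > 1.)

3019 = 6·469 + 205
469 = 2·205 + 59
205 = 3·59 + 28
59 = 2·28 + 3
28 = 9·3 + 1
3 = 3·1 + 0  (stop)
So 3019/469 = [6; 2, 3, 2, 9, 3].

[6; 2, 3, 2, 9, 3]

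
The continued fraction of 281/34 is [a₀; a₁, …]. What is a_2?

281 = 8·34 + 9   →  a_0 = 8
34 = 3·9 + 7   →  a_1 = 3
9 = 1·7 + 2   →  a_2 = 1

1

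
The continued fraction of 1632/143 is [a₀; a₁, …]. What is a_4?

1632 = 11·143 + 59   →  a_0 = 11
143 = 2·59 + 25   →  a_1 = 2
59 = 2·25 + 9   →  a_2 = 2
25 = 2·9 + 7   →  a_3 = 2
9 = 1·7 + 2   →  a_4 = 1

1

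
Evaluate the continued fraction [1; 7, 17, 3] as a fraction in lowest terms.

Fold from the inside: start with 3/1.
  17 + 1/3 = 52/3
  7 + 3/52 = 367/52
  1 + 52/367 = 419/367

419/367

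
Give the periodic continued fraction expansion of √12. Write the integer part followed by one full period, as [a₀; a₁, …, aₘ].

[3; 2, 6]

a₀ = ⌊√12⌋ = 3.
With m₀=0, d₀=1 and mₖ₊₁ = dₖaₖ − mₖ, dₖ₊₁ = (n − mₖ₊₁²)/dₖ, aₖ₊₁ = ⌊(a₀+mₖ₊₁)/dₖ₊₁⌋:
  k=1: m=3, d=3, a=2
  k=2: m=3, d=1, a=6
d=1 and a=2a₀=6 at k=2, so the next step gives (m, d) = (3, 3) again — its k=1 value — and the period has length 2.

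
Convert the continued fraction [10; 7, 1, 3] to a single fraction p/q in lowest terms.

314/31

Fold from the inside: start with 3/1.
  1 + 1/3 = 4/3
  7 + 3/4 = 31/4
  10 + 4/31 = 314/31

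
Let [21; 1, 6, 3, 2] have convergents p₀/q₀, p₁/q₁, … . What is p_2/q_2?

153/7

Using pₖ = aₖpₖ₋₁ + pₖ₋₂, qₖ = aₖqₖ₋₁ + qₖ₋₂ (with p₋₁=1, p₋₂=0, q₋₁=0, q₋₂=1):
  k=0: a=21, p=21, q=1
  k=1: a=1, p=22, q=1
  k=2: a=6, p=153, q=7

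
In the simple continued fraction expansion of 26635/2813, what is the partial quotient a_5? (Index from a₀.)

26635 = 9·2813 + 1318   →  a_0 = 9
2813 = 2·1318 + 177   →  a_1 = 2
1318 = 7·177 + 79   →  a_2 = 7
177 = 2·79 + 19   →  a_3 = 2
79 = 4·19 + 3   →  a_4 = 4
19 = 6·3 + 1   →  a_5 = 6

6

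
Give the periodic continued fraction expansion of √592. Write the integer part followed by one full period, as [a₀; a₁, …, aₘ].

a₀ = ⌊√592⌋ = 24.

[24; 3, 48]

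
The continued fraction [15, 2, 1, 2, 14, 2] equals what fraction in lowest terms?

Using pₖ = aₖpₖ₋₁ + pₖ₋₂ and qₖ = aₖqₖ₋₁ + qₖ₋₂:
  k=0: a=15, p=15, q=1
  k=1: a=2, p=31, q=2
  k=2: a=1, p=46, q=3
  k=3: a=2, p=123, q=8
  k=4: a=14, p=1768, q=115
  k=5: a=2, p=3659, q=238

3659/238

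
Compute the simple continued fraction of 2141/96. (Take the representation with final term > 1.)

2141 = 22*96 + 29
96 = 3*29 + 9
29 = 3*9 + 2
9 = 4*2 + 1
2 = 2*1 + 0  (stop)
So 2141/96 = [22; 3, 3, 4, 2].

[22; 3, 3, 4, 2]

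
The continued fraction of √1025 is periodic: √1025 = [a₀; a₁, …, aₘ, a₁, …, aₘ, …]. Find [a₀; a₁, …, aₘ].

a₀ = ⌊√1025⌋ = 32.
With m₀=0, d₀=1 and mₖ₊₁ = dₖaₖ − mₖ, dₖ₊₁ = (n − mₖ₊₁²)/dₖ, aₖ₊₁ = ⌊(a₀+mₖ₊₁)/dₖ₊₁⌋:
  k=1: m=32, d=1, a=64
d=1 and a=2a₀=64 at k=1, so the next step gives (m, d) = (32, 1) again — its k=1 value — and the period has length 1.

[32; 64]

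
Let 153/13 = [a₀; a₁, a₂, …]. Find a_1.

153 = 11·13 + 10   →  a_0 = 11
13 = 1·10 + 3   →  a_1 = 1

1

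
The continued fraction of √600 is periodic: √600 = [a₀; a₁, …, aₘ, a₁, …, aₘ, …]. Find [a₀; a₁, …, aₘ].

[24; 2, 48]

a₀ = ⌊√600⌋ = 24.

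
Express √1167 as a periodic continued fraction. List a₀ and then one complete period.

[34; 6, 5, 11, 5, 6, 68]

a₀ = ⌊√1167⌋ = 34.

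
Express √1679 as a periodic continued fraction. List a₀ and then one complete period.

[40; 1, 39, 1, 80]

a₀ = ⌊√1679⌋ = 40.
With m₀=0, d₀=1 and mₖ₊₁ = dₖaₖ − mₖ, dₖ₊₁ = (n − mₖ₊₁²)/dₖ, aₖ₊₁ = ⌊(a₀+mₖ₊₁)/dₖ₊₁⌋:
  k=1: m=40, d=79, a=1
  k=2: m=39, d=2, a=39
  k=3: m=39, d=79, a=1
  k=4: m=40, d=1, a=80
d=1 and a=2a₀=80 at k=4, so the next step gives (m, d) = (40, 79) again — its k=1 value — and the period has length 4.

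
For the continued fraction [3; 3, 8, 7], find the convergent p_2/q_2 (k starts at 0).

Using pₖ = aₖpₖ₋₁ + pₖ₋₂, qₖ = aₖqₖ₋₁ + qₖ₋₂ (with p₋₁=1, p₋₂=0, q₋₁=0, q₋₂=1):
  k=0: a=3, p=3, q=1
  k=1: a=3, p=10, q=3
  k=2: a=8, p=83, q=25

83/25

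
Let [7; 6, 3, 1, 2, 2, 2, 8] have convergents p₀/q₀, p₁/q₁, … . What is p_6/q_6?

Using pₖ = aₖpₖ₋₁ + pₖ₋₂, qₖ = aₖqₖ₋₁ + qₖ₋₂ (with p₋₁=1, p₋₂=0, q₋₁=0, q₋₂=1):
  k=0: a=7, p=7, q=1
  k=1: a=6, p=43, q=6
  k=2: a=3, p=136, q=19
  k=3: a=1, p=179, q=25
  k=4: a=2, p=494, q=69
  k=5: a=2, p=1167, q=163
  k=6: a=2, p=2828, q=395

2828/395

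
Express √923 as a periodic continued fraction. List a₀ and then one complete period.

a₀ = ⌊√923⌋ = 30.
With m₀=0, d₀=1 and mₖ₊₁ = dₖaₖ − mₖ, dₖ₊₁ = (n − mₖ₊₁²)/dₖ, aₖ₊₁ = ⌊(a₀+mₖ₊₁)/dₖ₊₁⌋:
  k=1: m=30, d=23, a=2
  k=2: m=16, d=29, a=1
  k=3: m=13, d=26, a=1
  k=4: m=13, d=29, a=1
  k=5: m=16, d=23, a=2
  k=6: m=30, d=1, a=60
d=1 and a=2a₀=60 at k=6, so the next step gives (m, d) = (30, 23) again — its k=1 value — and the period has length 6.

[30; 2, 1, 1, 1, 2, 60]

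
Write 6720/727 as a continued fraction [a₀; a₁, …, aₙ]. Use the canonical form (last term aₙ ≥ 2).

[9; 4, 9, 3, 6]

6720 = 9×727 + 177
727 = 4×177 + 19
177 = 9×19 + 6
19 = 3×6 + 1
6 = 6×1 + 0  (stop)
So 6720/727 = [9; 4, 9, 3, 6].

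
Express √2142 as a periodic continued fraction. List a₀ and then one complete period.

a₀ = ⌊√2142⌋ = 46.

[46; 3, 1, 1, 4, 1, 1, 3, 92]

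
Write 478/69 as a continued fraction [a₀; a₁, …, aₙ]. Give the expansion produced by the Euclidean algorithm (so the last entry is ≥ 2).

[6; 1, 12, 1, 4]

478 = 6*69 + 64
69 = 1*64 + 5
64 = 12*5 + 4
5 = 1*4 + 1
4 = 4*1 + 0  (stop)
So 478/69 = [6; 1, 12, 1, 4].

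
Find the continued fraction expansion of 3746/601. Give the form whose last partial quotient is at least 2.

[6; 4, 3, 2, 2, 2, 3]

3746 = 6*601 + 140
601 = 4*140 + 41
140 = 3*41 + 17
41 = 2*17 + 7
17 = 2*7 + 3
7 = 2*3 + 1
3 = 3*1 + 0  (stop)
So 3746/601 = [6; 4, 3, 2, 2, 2, 3].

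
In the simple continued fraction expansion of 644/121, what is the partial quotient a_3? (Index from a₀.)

1

644 = 5·121 + 39   →  a_0 = 5
121 = 3·39 + 4   →  a_1 = 3
39 = 9·4 + 3   →  a_2 = 9
4 = 1·3 + 1   →  a_3 = 1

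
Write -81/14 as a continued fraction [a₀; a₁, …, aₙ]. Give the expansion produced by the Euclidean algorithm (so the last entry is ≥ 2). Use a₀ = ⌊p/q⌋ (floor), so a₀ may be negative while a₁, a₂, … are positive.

[-6; 4, 1, 2]

-81 = -6×14 + 3
14 = 4×3 + 2
3 = 1×2 + 1
2 = 2×1 + 0  (stop)
So -81/14 = [-6; 4, 1, 2].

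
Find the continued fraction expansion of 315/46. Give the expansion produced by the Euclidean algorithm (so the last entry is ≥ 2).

[6; 1, 5, 1, 1, 3]

315 = 6·46 + 39
46 = 1·39 + 7
39 = 5·7 + 4
7 = 1·4 + 3
4 = 1·3 + 1
3 = 3·1 + 0  (stop)
So 315/46 = [6; 1, 5, 1, 1, 3].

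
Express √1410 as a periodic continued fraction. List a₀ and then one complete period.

a₀ = ⌊√1410⌋ = 37.

[37; 1, 1, 4, 1, 1, 74]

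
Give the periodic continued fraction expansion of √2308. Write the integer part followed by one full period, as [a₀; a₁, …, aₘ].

[48; 24, 96]

a₀ = ⌊√2308⌋ = 48.
With m₀=0, d₀=1 and mₖ₊₁ = dₖaₖ − mₖ, dₖ₊₁ = (n − mₖ₊₁²)/dₖ, aₖ₊₁ = ⌊(a₀+mₖ₊₁)/dₖ₊₁⌋:
  k=1: m=48, d=4, a=24
  k=2: m=48, d=1, a=96
d=1 and a=2a₀=96 at k=2, so the next step gives (m, d) = (48, 4) again — its k=1 value — and the period has length 2.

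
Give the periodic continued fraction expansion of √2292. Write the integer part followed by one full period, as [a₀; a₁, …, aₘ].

a₀ = ⌊√2292⌋ = 47.

[47; 1, 6, 1, 94]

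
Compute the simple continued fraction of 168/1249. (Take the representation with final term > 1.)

168 = 0*1249 + 168
1249 = 7*168 + 73
168 = 2*73 + 22
73 = 3*22 + 7
22 = 3*7 + 1
7 = 7*1 + 0  (stop)
So 168/1249 = [0; 7, 2, 3, 3, 7].

[0; 7, 2, 3, 3, 7]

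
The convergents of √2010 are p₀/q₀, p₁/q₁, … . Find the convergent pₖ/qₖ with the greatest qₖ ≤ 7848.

144721/3228

√2010 = [44; 1, 4, 1, 88, …] (period length 4).
Convergents:
  p_0/q_0 = 44/1
  p_1/q_1 = 45/1
  p_2/q_2 = 224/5
  p_3/q_3 = 269/6
  p_4/q_4 = 23896/533
  p_5/q_5 = 24165/539
  p_6/q_6 = 120556/2689
  p_7/q_7 = 144721/3228
  p_8/q_8 = 12856004/286753
q_7 = 3228 ≤ 7848 < 286753 = q_8, so the answer is 144721/3228.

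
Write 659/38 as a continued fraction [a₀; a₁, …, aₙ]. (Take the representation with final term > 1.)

659 = 17×38 + 13
38 = 2×13 + 12
13 = 1×12 + 1
12 = 12×1 + 0  (stop)
So 659/38 = [17; 2, 1, 12].

[17; 2, 1, 12]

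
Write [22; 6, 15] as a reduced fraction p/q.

2017/91

Using pₖ = aₖpₖ₋₁ + pₖ₋₂ and qₖ = aₖqₖ₋₁ + qₖ₋₂:
  k=0: a=22, p=22, q=1
  k=1: a=6, p=133, q=6
  k=2: a=15, p=2017, q=91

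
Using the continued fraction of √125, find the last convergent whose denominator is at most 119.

682/61

√125 = [11; 5, 1, 1, 5, 22, …] (period length 5).
Convergents:
  p_0/q_0 = 11/1
  p_1/q_1 = 56/5
  p_2/q_2 = 67/6
  p_3/q_3 = 123/11
  p_4/q_4 = 682/61
  p_5/q_5 = 15127/1353
q_4 = 61 ≤ 119 < 1353 = q_5, so the answer is 682/61.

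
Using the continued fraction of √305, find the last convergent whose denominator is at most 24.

227/13

√305 = [17; 2, 6, 2, 34, …] (period length 4).
Convergents:
  p_0/q_0 = 17/1
  p_1/q_1 = 35/2
  p_2/q_2 = 227/13
  p_3/q_3 = 489/28
q_2 = 13 ≤ 24 < 28 = q_3, so the answer is 227/13.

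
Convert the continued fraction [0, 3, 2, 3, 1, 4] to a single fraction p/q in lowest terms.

43/148

Fold from the inside: start with 4/1.
  1 + 1/4 = 5/4
  3 + 4/5 = 19/5
  2 + 5/19 = 43/19
  3 + 19/43 = 148/43
  0 + 43/148 = 43/148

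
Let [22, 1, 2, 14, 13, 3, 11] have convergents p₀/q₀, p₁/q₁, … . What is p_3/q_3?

975/43

Using pₖ = aₖpₖ₋₁ + pₖ₋₂, qₖ = aₖqₖ₋₁ + qₖ₋₂ (with p₋₁=1, p₋₂=0, q₋₁=0, q₋₂=1):
  k=0: a=22, p=22, q=1
  k=1: a=1, p=23, q=1
  k=2: a=2, p=68, q=3
  k=3: a=14, p=975, q=43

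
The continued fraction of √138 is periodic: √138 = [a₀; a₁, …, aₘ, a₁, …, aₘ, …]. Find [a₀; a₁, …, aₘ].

a₀ = ⌊√138⌋ = 11.

[11; 1, 2, 1, 22]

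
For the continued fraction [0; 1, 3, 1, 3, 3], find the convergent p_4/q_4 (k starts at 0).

15/19

Using pₖ = aₖpₖ₋₁ + pₖ₋₂, qₖ = aₖqₖ₋₁ + qₖ₋₂ (with p₋₁=1, p₋₂=0, q₋₁=0, q₋₂=1):
  k=0: a=0, p=0, q=1
  k=1: a=1, p=1, q=1
  k=2: a=3, p=3, q=4
  k=3: a=1, p=4, q=5
  k=4: a=3, p=15, q=19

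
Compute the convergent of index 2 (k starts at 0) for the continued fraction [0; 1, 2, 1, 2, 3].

Using pₖ = aₖpₖ₋₁ + pₖ₋₂, qₖ = aₖqₖ₋₁ + qₖ₋₂ (with p₋₁=1, p₋₂=0, q₋₁=0, q₋₂=1):
  k=0: a=0, p=0, q=1
  k=1: a=1, p=1, q=1
  k=2: a=2, p=2, q=3

2/3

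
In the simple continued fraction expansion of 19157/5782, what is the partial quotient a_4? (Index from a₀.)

19157 = 3·5782 + 1811   →  a_0 = 3
5782 = 3·1811 + 349   →  a_1 = 3
1811 = 5·349 + 66   →  a_2 = 5
349 = 5·66 + 19   →  a_3 = 5
66 = 3·19 + 9   →  a_4 = 3

3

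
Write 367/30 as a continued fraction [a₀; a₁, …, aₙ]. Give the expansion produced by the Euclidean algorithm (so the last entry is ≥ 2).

367 = 12×30 + 7
30 = 4×7 + 2
7 = 3×2 + 1
2 = 2×1 + 0  (stop)
So 367/30 = [12; 4, 3, 2].

[12; 4, 3, 2]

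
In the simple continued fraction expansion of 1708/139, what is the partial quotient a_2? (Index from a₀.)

2

1708 = 12·139 + 40   →  a_0 = 12
139 = 3·40 + 19   →  a_1 = 3
40 = 2·19 + 2   →  a_2 = 2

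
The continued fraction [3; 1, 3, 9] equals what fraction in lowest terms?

Using pₖ = aₖpₖ₋₁ + pₖ₋₂ and qₖ = aₖqₖ₋₁ + qₖ₋₂:
  k=0: a=3, p=3, q=1
  k=1: a=1, p=4, q=1
  k=2: a=3, p=15, q=4
  k=3: a=9, p=139, q=37

139/37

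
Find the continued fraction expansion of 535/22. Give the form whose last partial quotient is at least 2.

535 = 24×22 + 7
22 = 3×7 + 1
7 = 7×1 + 0  (stop)
So 535/22 = [24; 3, 7].

[24; 3, 7]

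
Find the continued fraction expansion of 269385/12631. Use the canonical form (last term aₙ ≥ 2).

269385 = 21·12631 + 4134
12631 = 3·4134 + 229
4134 = 18·229 + 12
229 = 19·12 + 1
12 = 12·1 + 0  (stop)
So 269385/12631 = [21; 3, 18, 19, 12].

[21; 3, 18, 19, 12]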